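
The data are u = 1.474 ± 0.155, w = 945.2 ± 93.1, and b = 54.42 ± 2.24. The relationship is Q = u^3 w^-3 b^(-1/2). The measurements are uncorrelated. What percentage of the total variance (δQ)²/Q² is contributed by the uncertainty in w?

(δQ/Q)² = (3·δu/u)² + (-3·δw/w)² + (−½·δb/b)²
  u term: (3×0.105)² = 0.0995
  w term: (-3×0.0985)² = 0.0873
  b term: (-0.5×0.0412)² = 0.000424
Total = 0.187. Share from w = 0.0873/0.187 = 0.466.

46.6%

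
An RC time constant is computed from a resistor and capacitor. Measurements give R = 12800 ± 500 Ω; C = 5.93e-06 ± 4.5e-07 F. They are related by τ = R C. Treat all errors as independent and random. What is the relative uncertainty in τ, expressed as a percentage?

8.53%

For a monomial τ ∝ R, C, fractional errors add in quadrature:
  (1·δR/R)² = (1×0.0391)² = 0.00153;  (1·δC/C)² = (1×0.0759)² = 0.00576
δτ/τ = √(0.00728) = 0.0853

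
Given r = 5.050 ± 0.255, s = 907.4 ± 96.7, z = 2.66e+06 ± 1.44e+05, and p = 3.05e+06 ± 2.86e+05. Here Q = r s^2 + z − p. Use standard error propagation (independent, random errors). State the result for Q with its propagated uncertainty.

Let w = r·s^2 = 4.158e+06. δw/w = √((1·δr/r)² + (2·δs/s)²) = √(0.00255 + 0.0454) = 0.219, so δw = 9.11e+05.
Q = w + z − p: δQ = √(δw² + δz² + δp²) = √(8.29e+11 + 2.07e+10 + 8.18e+10) = 9.65e+05
Q = 3.768e+06.

(3.768 ± 0.965) × 10^6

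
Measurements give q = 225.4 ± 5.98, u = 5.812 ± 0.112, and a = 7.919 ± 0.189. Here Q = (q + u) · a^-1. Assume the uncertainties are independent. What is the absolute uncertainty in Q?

1.03

Let w = q + u = 231.2. δw = √(δq² + δu²) = √(35.8 + 0.0125) = 5.98, so δw/w = 0.0259.
Q is then a monomial in w, a:
δQ/Q = √((δw/w)² + (-1·δa/a)²) = √(0.000669 + 0.000570) = 0.0352
Q = 29.20, so δQ = 0.0352 × 29.20 = 1.03.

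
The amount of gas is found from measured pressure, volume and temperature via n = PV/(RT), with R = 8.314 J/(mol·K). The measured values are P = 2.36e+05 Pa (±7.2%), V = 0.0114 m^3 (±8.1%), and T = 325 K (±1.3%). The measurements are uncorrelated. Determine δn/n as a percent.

10.9%

n is a product of powers, so relative uncertainties combine in quadrature:
  (1·δP/P)² = (1×0.0720)² = 0.00518;  (1·δV/V)² = (1×0.0810)² = 0.00656;  (-1·δT/T)² = (-1×0.0130)² = 0.000169
δn/n = √(0.0119) = 0.109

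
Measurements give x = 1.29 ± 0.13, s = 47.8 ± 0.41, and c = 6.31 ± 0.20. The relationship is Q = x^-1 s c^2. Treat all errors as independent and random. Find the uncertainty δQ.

Q is a product of powers, so relative uncertainties combine in quadrature:
  (-1·δx/x)² = (-1×0.101)² = 0.0102;  (1·δs/s)² = (1×0.00858)² = 7.36e-05;  (2·δc/c)² = (2×0.0317)² = 0.00402
δQ/Q = √(0.0142) = 0.119
Q = 1480, so δQ = 0.119 × 1480 = 176.

176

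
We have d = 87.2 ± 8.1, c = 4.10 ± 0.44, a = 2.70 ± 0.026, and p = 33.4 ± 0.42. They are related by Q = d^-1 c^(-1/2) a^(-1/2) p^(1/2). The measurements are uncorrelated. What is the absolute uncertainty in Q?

Relative error in a monomial: (δQ/Q)² = Σ (nᵢ · δxᵢ/xᵢ)².
  (-1·δd/d)² = (-1×0.0929)² = 0.00863;  (−½·δc/c)² = (-0.5×0.107)² = 0.00288;  (−½·δa/a)² = (-0.5×0.00963)² = 2.32e-05;  (½·δp/p)² = (0.5×0.0126)² = 3.95e-05
δQ/Q = √(0.0116) = 0.108
Q = 0.0199, so δQ = 0.108 × 0.0199 = 0.00214.

0.00214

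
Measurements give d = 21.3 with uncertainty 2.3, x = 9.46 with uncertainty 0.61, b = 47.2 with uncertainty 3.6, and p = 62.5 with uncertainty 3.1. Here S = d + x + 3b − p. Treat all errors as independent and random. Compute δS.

11.5

S is a linear combination, so absolute uncertainties add in quadrature:
  (δd)² = 5.29;  (δx)² = 0.372;  (3·δb)² = 117;  (δp)² = 9.61
δS = √(132) = 11.5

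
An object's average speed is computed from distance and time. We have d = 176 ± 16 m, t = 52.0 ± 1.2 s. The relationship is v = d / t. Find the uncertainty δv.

Products/powers → add relative errors in quadrature, weighted by exponent:
  (1·δd/d)² = (1×0.0909)² = 0.00826;  (-1·δt/t)² = (-1×0.0231)² = 0.000533
δv/v = √(0.00880) = 0.0938
v = 3.38 m/s, so δv = 0.0938 × 3.38 = 0.317 m/s.

0.317 m/s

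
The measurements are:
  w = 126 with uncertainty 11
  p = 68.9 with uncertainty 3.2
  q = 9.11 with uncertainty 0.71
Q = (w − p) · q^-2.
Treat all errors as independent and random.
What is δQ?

Let u = w − p = 57.1. δu = √(δw² + δp²) = √(121 + 10.2) = 11.5, so δu/u = 0.201.
Q is then a monomial in u, q:
δQ/Q = √((δu/u)² + (-2·δq/q)²) = √(0.0403 + 0.0243) = 0.254
Q = 0.688, so δQ = 0.254 × 0.688 = 0.175.

0.175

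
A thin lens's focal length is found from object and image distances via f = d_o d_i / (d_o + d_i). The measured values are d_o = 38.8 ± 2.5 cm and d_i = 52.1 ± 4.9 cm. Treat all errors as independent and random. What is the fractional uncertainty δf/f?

∂f/∂d_o = (d_i/(d_o+d_i))² = 0.329;  ∂f/∂d_i = (d_o/(d_o+d_i))² = 0.182
δf = √((∂f/∂d_o · δd_o)² + (∂f/∂d_i · δd_i)²) = √(0.674 + 0.797) = 1.21 cm
f = 22.2 cm, so δf/f = 1.21/22.2 = 0.0545.

0.0545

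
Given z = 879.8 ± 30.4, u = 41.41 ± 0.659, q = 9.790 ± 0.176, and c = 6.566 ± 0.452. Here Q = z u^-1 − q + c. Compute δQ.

0.943

Let p = z·u^-1 = 21.25. δp/p = √((1·δz/z)² + (-1·δu/u)²) = √(0.00119 + 0.000253) = 0.0380, so δp = 0.808.
Q = p − q + c: δQ = √(δp² + δq² + δc²) = √(0.653 + 0.0310 + 0.204) = 0.943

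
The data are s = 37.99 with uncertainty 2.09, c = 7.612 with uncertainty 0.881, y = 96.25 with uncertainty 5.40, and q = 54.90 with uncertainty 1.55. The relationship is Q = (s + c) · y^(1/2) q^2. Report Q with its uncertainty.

(1.348 ± 0.108) × 10^6

Let u = s + c = 45.60. δu = √(δs² + δc²) = √(4.37 + 0.776) = 2.27, so δu/u = 0.0497.
Q is then a monomial in u, y, q:
δQ/Q = √((δu/u)² + (½·δy/y)² + (2·δq/q)²) = √(0.00247 + 0.000787 + 0.00319) = 0.0803
Q = 1.348e+06, so δQ = 0.0803 × 1.348e+06 = 1.08e+05.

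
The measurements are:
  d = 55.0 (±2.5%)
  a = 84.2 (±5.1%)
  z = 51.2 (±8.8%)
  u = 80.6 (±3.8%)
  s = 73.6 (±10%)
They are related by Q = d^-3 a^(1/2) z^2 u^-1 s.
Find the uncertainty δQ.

0.0291

Each factor contributes (exponent × relative error)² to (δQ/Q)²:
  (-3·δd/d)² = (-3×0.0250)² = 0.00563;  (½·δa/a)² = (0.5×0.0510)² = 0.000650;  (2·δz/z)² = (2×0.0880)² = 0.0310;  (-1·δu/u)² = (-1×0.0380)² = 0.00144;  (1·δs/s)² = (1×0.100)² = 0.0100
δQ/Q = √(0.0487) = 0.221
Q = 0.132, so δQ = 0.221 × 0.132 = 0.0291.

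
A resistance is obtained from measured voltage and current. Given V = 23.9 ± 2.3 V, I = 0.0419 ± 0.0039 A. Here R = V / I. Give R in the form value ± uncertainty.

570 ± 76.4 Ω

For a monomial R ∝ V, I^-1, fractional errors add in quadrature:
  (1·δV/V)² = (1×0.0962)² = 0.00926;  (-1·δI/I)² = (-1×0.0931)² = 0.00866
δR/R = √(0.0179) = 0.134
R = 570 Ω, so δR = 0.134 × 570 = 76.4 Ω.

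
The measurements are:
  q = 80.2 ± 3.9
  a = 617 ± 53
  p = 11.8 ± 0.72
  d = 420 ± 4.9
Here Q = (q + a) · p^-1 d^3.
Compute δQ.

Let u = q + a = 697. δu = √(δq² + δa²) = √(15.2 + 2810) = 53.1, so δu/u = 0.0762.
Q is then a monomial in u, p, d:
δQ/Q = √((δu/u)² + (-1·δp/p)² + (3·δd/d)²) = √(0.00581 + 0.00372 + 0.00123) = 0.104
Q = 4.38e+09, so δQ = 0.104 × 4.38e+09 = 4.54e+08.

4.54e+08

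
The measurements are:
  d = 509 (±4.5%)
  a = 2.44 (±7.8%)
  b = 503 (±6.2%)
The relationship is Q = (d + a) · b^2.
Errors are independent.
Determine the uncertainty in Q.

Let u = d + a = 511. δu = √(δd² + δa²) = √(525 + 0.0362) = 22.9, so δu/u = 0.0448.
Q is then a monomial in u, b:
δQ/Q = √((δu/u)² + (2·δb/b)²) = √(0.00201 + 0.0154) = 0.132
Q = 1.29e+08, so δQ = 0.132 × 1.29e+08 = 1.71e+07.

1.71e+07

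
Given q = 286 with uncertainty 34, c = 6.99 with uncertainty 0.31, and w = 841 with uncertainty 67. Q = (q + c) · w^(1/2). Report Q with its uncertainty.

Let u = q + c = 293. δu = √(δq² + δc²) = √(1160 + 0.0961) = 34.0, so δu/u = 0.116.
Q is then a monomial in u, w:
δQ/Q = √((δu/u)² + (½·δw/w)²) = √(0.0135 + 0.00159) = 0.123
Q = 8500, so δQ = 0.123 × 8500 = 1040.

8500 ± 1040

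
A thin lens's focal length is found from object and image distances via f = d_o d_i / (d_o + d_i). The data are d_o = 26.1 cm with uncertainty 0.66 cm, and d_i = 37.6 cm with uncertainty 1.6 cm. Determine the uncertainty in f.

0.354 cm

∂f/∂d_o = (d_i/(d_o+d_i))² = 0.348;  ∂f/∂d_i = (d_o/(d_o+d_i))² = 0.168
δf = √((∂f/∂d_o · δd_o)² + (∂f/∂d_i · δd_i)²) = √(0.0529 + 0.0722) = 0.354 cm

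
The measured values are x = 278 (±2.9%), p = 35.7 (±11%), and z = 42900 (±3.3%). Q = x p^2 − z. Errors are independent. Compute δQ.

78600

Let w = x·p^2 = 3.54e+05. δw/w = √((1·δx/x)² + (2·δp/p)²) = √(0.000841 + 0.0484) = 0.222, so δw = 78600.
Q = w − z: δQ = √(δw² + δz²) = √(6.18e+09 + 2e+06) = 78600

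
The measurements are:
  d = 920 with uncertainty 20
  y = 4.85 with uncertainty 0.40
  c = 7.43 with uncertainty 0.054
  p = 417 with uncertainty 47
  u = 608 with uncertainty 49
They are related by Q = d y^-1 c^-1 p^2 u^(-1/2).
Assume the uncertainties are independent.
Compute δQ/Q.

0.244

Relative error in a monomial: (δQ/Q)² = Σ (nᵢ · δxᵢ/xᵢ)².
  (1·δd/d)² = (1×0.0217)² = 0.000473;  (-1·δy/y)² = (-1×0.0825)² = 0.00680;  (-1·δc/c)² = (-1×0.00727)² = 5.28e-05;  (2·δp/p)² = (2×0.113)² = 0.0508;  (−½·δu/u)² = (-0.5×0.0806)² = 0.00162
δQ/Q = √(0.0598) = 0.244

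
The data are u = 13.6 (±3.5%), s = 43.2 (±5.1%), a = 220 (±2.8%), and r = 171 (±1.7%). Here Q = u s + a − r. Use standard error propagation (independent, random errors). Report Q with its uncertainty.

Let p = u·s = 588. δp/p = √((1·δu/u)² + (1·δs/s)²) = √(0.00123 + 0.00260) = 0.0619, so δp = 36.3.
Q = p + a − r: δQ = √(δp² + δa² + δr²) = √(1320 + 37.9 + 8.45) = 37.0
Q = 637.

637 ± 37.0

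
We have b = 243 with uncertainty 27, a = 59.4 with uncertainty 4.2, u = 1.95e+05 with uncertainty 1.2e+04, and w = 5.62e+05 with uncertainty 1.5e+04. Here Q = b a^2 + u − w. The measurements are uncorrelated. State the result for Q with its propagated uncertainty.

Let p = b·a^2 = 8.57e+05. δp/p = √((1·δb/b)² + (2·δa/a)²) = √(0.0123 + 0.0200) = 0.180, so δp = 1.54e+05.
Q = p + u − w: δQ = √(δp² + δu² + δw²) = √(2.38e+10 + 1.44e+08 + 2.25e+08) = 1.55e+05
Q = 4.9e+05.

(4.90 ± 1.55) × 10^5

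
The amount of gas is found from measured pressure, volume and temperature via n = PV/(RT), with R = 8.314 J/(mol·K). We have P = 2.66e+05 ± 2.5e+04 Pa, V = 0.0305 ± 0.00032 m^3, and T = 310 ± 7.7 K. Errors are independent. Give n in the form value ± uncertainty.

3.15 ± 0.308 mol

Each factor contributes (exponent × relative error)² to (δn/n)²:
  (1·δP/P)² = (1×0.0940)² = 0.00883;  (1·δV/V)² = (1×0.0105)² = 0.000110;  (-1·δT/T)² = (-1×0.0248)² = 0.000617
δn/n = √(0.00956) = 0.0978
n = 3.15 mol, so δn = 0.0978 × 3.15 = 0.308 mol.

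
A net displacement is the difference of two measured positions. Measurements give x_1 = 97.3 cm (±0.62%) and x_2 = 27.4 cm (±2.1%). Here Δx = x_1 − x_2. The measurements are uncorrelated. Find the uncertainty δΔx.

0.834 cm

Absolute uncertainties add in quadrature for a linear combination:
  (δx_1)² = 0.364;  (δx_2)² = 0.331
δΔx = √(0.695) = 0.834 cm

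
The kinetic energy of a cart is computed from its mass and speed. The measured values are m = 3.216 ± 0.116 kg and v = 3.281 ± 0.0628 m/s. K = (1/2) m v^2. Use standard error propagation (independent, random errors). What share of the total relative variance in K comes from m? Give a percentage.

47.0%

(δK/K)² = (1·δm/m)² + (2·δv/v)²
  m term: (1×0.0361)² = 0.00130
  v term: (2×0.0191)² = 0.00147
Total = 0.00277. Share from m = 0.00130/0.00277 = 0.470.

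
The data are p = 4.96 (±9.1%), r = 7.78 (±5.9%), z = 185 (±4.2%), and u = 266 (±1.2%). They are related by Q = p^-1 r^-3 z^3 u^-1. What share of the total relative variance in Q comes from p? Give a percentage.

14.9%

(δQ/Q)² = (-1·δp/p)² + (-3·δr/r)² + (3·δz/z)² + (-1·δu/u)²
  p term: (-1×0.0910)² = 0.00828
  r term: (-3×0.0590)² = 0.0313
  z term: (3×0.0420)² = 0.0159
  u term: (-1×0.0120)² = 0.000144
Total = 0.0556. Share from p = 0.00828/0.0556 = 0.149.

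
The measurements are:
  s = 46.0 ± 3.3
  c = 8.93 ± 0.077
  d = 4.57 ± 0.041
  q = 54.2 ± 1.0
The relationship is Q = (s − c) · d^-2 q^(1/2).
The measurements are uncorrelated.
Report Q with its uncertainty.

13.1 ± 1.19

Let u = s − c = 37.1. δu = √(δs² + δc²) = √(10.9 + 0.00593) = 3.30, so δu/u = 0.0890.
Q is then a monomial in u, d, q:
δQ/Q = √((δu/u)² + (-2·δd/d)² + (½·δq/q)²) = √(0.00793 + 0.000322 + 8.51e-05) = 0.0913
Q = 13.1, so δQ = 0.0913 × 13.1 = 1.19.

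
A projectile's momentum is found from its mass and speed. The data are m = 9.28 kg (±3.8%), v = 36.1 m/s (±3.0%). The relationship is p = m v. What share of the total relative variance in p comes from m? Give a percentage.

61.6%

(δp/p)² = (1·δm/m)² + (1·δv/v)²
  m term: (1×0.0380)² = 0.00144
  v term: (1×0.0300)² = 0.000900
Total = 0.00234. Share from m = 0.00144/0.00234 = 0.616.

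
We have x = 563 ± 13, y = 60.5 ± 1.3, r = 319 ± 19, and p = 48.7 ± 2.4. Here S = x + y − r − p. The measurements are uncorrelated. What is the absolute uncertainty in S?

Each term contributes (cᵢ δxᵢ)² to (δS)²:
  (δx)² = 169;  (δy)² = 1.69;  (δr)² = 361;  (δp)² = 5.76
δS = √(537) = 23.2

23.2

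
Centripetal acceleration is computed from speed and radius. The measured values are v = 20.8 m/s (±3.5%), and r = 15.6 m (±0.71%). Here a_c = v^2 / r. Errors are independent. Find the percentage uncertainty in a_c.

Since a_c is a product/quotient, work with relative uncertainties:
  (2·δv/v)² = (2×0.0350)² = 0.00490;  (-1·δr/r)² = (-1×0.00710)² = 5.04e-05
δa_c/a_c = √(0.00495) = 0.0704

7.04%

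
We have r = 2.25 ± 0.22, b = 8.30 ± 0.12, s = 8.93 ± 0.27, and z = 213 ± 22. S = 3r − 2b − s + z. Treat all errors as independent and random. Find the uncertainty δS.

22.0

Sums and differences: (δS)² = Σ (cᵢ δxᵢ)².
  (3·δr)² = 0.436;  (2·δb)² = 0.0576;  (δs)² = 0.0729;  (δz)² = 484
δS = √(485) = 22.0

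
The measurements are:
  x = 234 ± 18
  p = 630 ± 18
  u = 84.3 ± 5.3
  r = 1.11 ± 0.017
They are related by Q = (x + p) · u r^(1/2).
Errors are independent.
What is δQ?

Let w = x + p = 864. δw = √(δx² + δp²) = √(324 + 324) = 25.5, so δw/w = 0.0295.
Q is then a monomial in w, u, r:
δQ/Q = √((δw/w)² + (1·δu/u)² + (½·δr/r)²) = √(0.000868 + 0.00395 + 5.86e-05) = 0.0699
Q = 76700, so δQ = 0.0699 × 76700 = 5360.

5360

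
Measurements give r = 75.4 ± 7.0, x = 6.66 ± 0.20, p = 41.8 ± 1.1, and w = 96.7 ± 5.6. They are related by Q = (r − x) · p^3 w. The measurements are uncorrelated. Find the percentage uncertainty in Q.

14.1%

Let u = r − x = 68.7. δu = √(δr² + δx²) = √(49.0 + 0.0400) = 7.00, so δu/u = 0.102.
Q is then a monomial in u, p, w:
δQ/Q = √((δu/u)² + (3·δp/p)² + (1·δw/w)²) = √(0.0104 + 0.00623 + 0.00335) = 0.141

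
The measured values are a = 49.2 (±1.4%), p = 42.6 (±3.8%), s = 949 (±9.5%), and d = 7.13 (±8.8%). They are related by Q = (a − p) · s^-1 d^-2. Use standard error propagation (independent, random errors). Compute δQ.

4.56e-05

Let u = a − p = 6.60. δu = √(δa² + δp²) = √(0.474 + 2.62) = 1.76, so δu/u = 0.267.
Q is then a monomial in u, s, d:
δQ/Q = √((δu/u)² + (-1·δs/s)² + (-2·δd/d)²) = √(0.0711 + 0.00903 + 0.0310) = 0.333
Q = 0.000137, so δQ = 0.333 × 0.000137 = 4.56e-05.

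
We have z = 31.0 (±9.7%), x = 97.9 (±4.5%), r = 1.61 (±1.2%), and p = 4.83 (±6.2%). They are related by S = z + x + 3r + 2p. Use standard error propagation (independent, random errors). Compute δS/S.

0.0374

Absolute uncertainties add in quadrature for a linear combination:
  (δz)² = 9.04;  (δx)² = 19.4;  (3·δr)² = 0.00336;  (2·δp)² = 0.359
δS = √(28.8) = 5.37
S = 143, so δS/S = 5.37/143 = 0.0374.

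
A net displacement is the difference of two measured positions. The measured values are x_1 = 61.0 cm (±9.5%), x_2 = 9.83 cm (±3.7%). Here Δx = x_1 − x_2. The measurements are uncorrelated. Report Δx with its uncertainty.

51.2 ± 5.81 cm

Absolute uncertainties add in quadrature for a linear combination:
  (δx_1)² = 33.6;  (δx_2)² = 0.132
δΔx = √(33.7) = 5.81 cm
Δx = 51.2 cm.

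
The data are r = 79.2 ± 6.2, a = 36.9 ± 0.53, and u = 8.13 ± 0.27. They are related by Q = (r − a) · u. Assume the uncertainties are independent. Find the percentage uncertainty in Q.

Let w = r − a = 42.3. δw = √(δr² + δa²) = √(38.4 + 0.281) = 6.22, so δw/w = 0.147.
Q is then a monomial in w, u:
δQ/Q = √((δw/w)² + (1·δu/u)²) = √(0.0216 + 0.00110) = 0.151

15.1%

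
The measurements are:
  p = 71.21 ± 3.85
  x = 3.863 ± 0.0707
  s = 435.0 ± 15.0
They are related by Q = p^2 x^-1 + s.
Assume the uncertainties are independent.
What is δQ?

Let w = p^2·x^-1 = 1313. δw/w = √((2·δp/p)² + (-1·δx/x)²) = √(0.0117 + 0.000335) = 0.110, so δw = 144.
Q = w + s: δQ = √(δw² + δs²) = √(20700 + 225) = 145

145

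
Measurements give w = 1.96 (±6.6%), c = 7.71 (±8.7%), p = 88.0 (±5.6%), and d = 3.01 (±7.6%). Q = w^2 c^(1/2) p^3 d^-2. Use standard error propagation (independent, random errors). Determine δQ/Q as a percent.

Products/powers → add relative errors in quadrature, weighted by exponent:
  (2·δw/w)² = (2×0.0660)² = 0.0174;  (½·δc/c)² = (0.5×0.0870)² = 0.00189;  (3·δp/p)² = (3×0.0560)² = 0.0282;  (-2·δd/d)² = (-2×0.0760)² = 0.0231
δQ/Q = √(0.0706) = 0.266

26.6%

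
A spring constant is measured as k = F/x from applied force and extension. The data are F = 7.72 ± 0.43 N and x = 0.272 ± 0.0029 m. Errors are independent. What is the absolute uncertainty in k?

1.61 N/m

Each factor contributes (exponent × relative error)² to (δk/k)²:
  (1·δF/F)² = (1×0.0557)² = 0.00310;  (-1·δx/x)² = (-1×0.0107)² = 0.000114
δk/k = √(0.00322) = 0.0567
k = 28.4 N/m, so δk = 0.0567 × 28.4 = 1.61 N/m.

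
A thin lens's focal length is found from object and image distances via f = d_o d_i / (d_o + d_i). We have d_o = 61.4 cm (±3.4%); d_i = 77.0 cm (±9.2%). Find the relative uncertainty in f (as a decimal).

∂f/∂d_o = (d_i/(d_o+d_i))² = 0.310;  ∂f/∂d_i = (d_o/(d_o+d_i))² = 0.197
δf = √((∂f/∂d_o · δd_o)² + (∂f/∂d_i · δd_i)²) = √(0.418 + 1.94) = 1.54 cm
f = 34.2 cm, so δf/f = 1.54/34.2 = 0.0450.

0.0450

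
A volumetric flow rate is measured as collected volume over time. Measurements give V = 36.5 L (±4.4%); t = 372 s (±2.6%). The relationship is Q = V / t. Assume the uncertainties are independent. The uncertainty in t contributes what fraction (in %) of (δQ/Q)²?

(δQ/Q)² = (1·δV/V)² + (-1·δt/t)²
  V term: (1×0.0440)² = 0.00194
  t term: (-1×0.0260)² = 0.000676
Total = 0.00261. Share from t = 0.000676/0.00261 = 0.259.

25.9%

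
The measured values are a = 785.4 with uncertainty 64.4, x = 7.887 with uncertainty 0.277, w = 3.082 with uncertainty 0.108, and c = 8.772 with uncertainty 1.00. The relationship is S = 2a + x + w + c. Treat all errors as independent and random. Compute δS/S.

0.0810

For a sum/difference, combine absolute errors in quadrature:
  (2·δa)² = 16600;  (δx)² = 0.0767;  (δw)² = 0.0117;  (δc)² = 1.00
δS = √(16600) = 129
S = 1591, so δS/S = 129/1591 = 0.0810.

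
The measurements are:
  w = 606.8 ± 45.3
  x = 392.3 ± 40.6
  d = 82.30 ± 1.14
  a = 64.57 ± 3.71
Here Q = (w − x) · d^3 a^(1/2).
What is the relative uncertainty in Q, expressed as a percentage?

28.8%

Let u = w − x = 214.5. δu = √(δw² + δx²) = √(2050 + 1650) = 60.8, so δu/u = 0.284.
Q is then a monomial in u, d, a:
δQ/Q = √((δu/u)² + (3·δd/d)² + (½·δa/a)²) = √(0.0804 + 0.00173 + 0.000825) = 0.288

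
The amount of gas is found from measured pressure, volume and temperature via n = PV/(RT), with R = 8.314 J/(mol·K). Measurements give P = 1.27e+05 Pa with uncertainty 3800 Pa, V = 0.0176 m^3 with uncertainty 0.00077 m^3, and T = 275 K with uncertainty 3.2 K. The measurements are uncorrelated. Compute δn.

Since n is a product/quotient, work with relative uncertainties:
  (1·δP/P)² = (1×0.0299)² = 0.000895;  (1·δV/V)² = (1×0.0437)² = 0.00191;  (-1·δT/T)² = (-1×0.0116)² = 0.000135
δn/n = √(0.00294) = 0.0543
n = 0.978 mol, so δn = 0.0543 × 0.978 = 0.0531 mol.

0.0531 mol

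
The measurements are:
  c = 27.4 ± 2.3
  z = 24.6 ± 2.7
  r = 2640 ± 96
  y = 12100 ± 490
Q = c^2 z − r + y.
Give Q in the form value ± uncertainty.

Let p = c^2·z = 18500. δp/p = √((2·δc/c)² + (1·δz/z)²) = √(0.0282 + 0.0120) = 0.201, so δp = 3700.
Q = p − r + y: δQ = √(δp² + δr² + δy²) = √(1.37e+07 + 9220 + 2.4e+05) = 3740
Q = 27900.

27900 ± 3740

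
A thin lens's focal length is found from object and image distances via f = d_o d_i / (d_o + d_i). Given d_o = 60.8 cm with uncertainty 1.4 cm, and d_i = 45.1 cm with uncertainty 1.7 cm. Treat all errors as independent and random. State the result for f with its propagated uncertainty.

∂f/∂d_o = (d_i/(d_o+d_i))² = 0.181;  ∂f/∂d_i = (d_o/(d_o+d_i))² = 0.330
δf = √((∂f/∂d_o · δd_o)² + (∂f/∂d_i · δd_i)²) = √(0.0645 + 0.314) = 0.615 cm
f = 25.9 cm.

25.9 ± 0.615 cm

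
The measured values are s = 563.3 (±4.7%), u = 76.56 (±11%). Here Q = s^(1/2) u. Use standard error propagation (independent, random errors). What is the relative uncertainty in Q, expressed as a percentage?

Q is a product of powers, so relative uncertainties combine in quadrature:
  (½·δs/s)² = (0.5×0.0470)² = 0.000552;  (1·δu/u)² = (1×0.110)² = 0.0121
δQ/Q = √(0.0127) = 0.112

11.2%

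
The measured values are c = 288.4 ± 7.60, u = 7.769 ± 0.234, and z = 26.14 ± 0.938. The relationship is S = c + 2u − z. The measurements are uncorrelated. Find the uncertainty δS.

S is a linear combination, so absolute uncertainties add in quadrature:
  (δc)² = 57.8;  (2·δu)² = 0.219;  (δz)² = 0.880
δS = √(58.9) = 7.67

7.67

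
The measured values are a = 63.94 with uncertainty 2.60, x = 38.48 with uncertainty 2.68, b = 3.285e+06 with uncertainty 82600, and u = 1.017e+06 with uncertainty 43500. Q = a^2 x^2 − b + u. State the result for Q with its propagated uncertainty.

(3.786 ± 0.981) × 10^6

Let p = a^2·x^2 = 6.054e+06. δp/p = √((2·δa/a)² + (2·δx/x)²) = √(0.00661 + 0.0194) = 0.161, so δp = 9.76e+05.
Q = p − b + u: δQ = √(δp² + δb² + δu²) = √(9.53e+11 + 6.82e+09 + 1.89e+09) = 9.81e+05
Q = 3.786e+06.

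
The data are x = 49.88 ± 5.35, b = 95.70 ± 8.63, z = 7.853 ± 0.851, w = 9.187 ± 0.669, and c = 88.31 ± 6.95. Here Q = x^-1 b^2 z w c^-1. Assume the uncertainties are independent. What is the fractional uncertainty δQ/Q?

Products/powers → add relative errors in quadrature, weighted by exponent:
  (-1·δx/x)² = (-1×0.107)² = 0.0115;  (2·δb/b)² = (2×0.0902)² = 0.0325;  (1·δz/z)² = (1×0.108)² = 0.0117;  (1·δw/w)² = (1×0.0728)² = 0.00530;  (-1·δc/c)² = (-1×0.0787)² = 0.00619
δQ/Q = √(0.0673) = 0.259

0.259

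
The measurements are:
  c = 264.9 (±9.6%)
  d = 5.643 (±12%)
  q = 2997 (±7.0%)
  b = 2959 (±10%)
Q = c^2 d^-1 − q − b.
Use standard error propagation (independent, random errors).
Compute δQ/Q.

Let p = c^2·d^-1 = 12440. δp/p = √((2·δc/c)² + (-1·δd/d)²) = √(0.0369 + 0.0144) = 0.226, so δp = 2820.
Q = p − q − b: δQ = √(δp² + δq² + δb²) = √(7.93e+06 + 44000 + 87600) = 2840
Q = 6479, so δQ/Q = 2840/6479 = 0.438.

0.438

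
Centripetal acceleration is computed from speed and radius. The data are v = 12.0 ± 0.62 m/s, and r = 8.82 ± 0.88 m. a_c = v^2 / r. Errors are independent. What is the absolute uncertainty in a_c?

2.35 m/s^2

Products/powers → add relative errors in quadrature, weighted by exponent:
  (2·δv/v)² = (2×0.0517)² = 0.0107;  (-1·δr/r)² = (-1×0.0998)² = 0.00995
δa_c/a_c = √(0.0206) = 0.144
a_c = 16.3 m/s^2, so δa_c = 0.144 × 16.3 = 2.35 m/s^2.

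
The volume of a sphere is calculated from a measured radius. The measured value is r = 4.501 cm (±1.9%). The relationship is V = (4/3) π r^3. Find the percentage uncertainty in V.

5.70%

Since V is a product/quotient, work with relative uncertainties:
  (3·δr/r)² = (3×0.0190)² = 0.00325
δV/V = √(0.00325) = 0.0570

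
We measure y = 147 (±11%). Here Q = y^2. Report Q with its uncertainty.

21600 ± 4750

For a monomial Q ∝ y^2, fractional errors add in quadrature:
  (2·δy/y)² = (2×0.110)² = 0.0484
δQ/Q = √(0.0484) = 0.220
Q = 21600, so δQ = 0.220 × 21600 = 4750.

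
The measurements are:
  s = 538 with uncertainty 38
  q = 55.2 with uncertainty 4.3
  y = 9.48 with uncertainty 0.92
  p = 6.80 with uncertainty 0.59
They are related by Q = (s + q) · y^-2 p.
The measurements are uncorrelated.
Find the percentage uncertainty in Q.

22.2%

Let u = s + q = 593. δu = √(δs² + δq²) = √(1440 + 18.5) = 38.2, so δu/u = 0.0645.
Q is then a monomial in u, y, p:
δQ/Q = √((δu/u)² + (-2·δy/y)² + (1·δp/p)²) = √(0.00416 + 0.0377 + 0.00753) = 0.222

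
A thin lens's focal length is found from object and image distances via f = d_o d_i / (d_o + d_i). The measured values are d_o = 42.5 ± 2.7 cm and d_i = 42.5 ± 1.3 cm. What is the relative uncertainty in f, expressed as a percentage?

3.53%

∂f/∂d_o = (d_i/(d_o+d_i))² = 0.250;  ∂f/∂d_i = (d_o/(d_o+d_i))² = 0.250
δf = √((∂f/∂d_o · δd_o)² + (∂f/∂d_i · δd_i)²) = √(0.456 + 0.106) = 0.749 cm
f = 21.2 cm, so δf/f = 0.749/21.2 = 0.0353.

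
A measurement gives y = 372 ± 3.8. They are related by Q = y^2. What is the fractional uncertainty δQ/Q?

Relative error in a monomial: (δQ/Q)² = Σ (nᵢ · δxᵢ/xᵢ)².
  (2·δy/y)² = (2×0.0102)² = 0.000417
δQ/Q = √(0.000417) = 0.0204

0.0204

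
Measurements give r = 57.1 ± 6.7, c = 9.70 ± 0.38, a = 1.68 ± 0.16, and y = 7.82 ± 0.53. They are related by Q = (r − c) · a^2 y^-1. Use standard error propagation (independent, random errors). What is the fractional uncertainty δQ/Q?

Let u = r − c = 47.4. δu = √(δr² + δc²) = √(44.9 + 0.144) = 6.71, so δu/u = 0.142.
Q is then a monomial in u, a, y:
δQ/Q = √((δu/u)² + (2·δa/a)² + (-1·δy/y)²) = √(0.0200 + 0.0363 + 0.00459) = 0.247

0.247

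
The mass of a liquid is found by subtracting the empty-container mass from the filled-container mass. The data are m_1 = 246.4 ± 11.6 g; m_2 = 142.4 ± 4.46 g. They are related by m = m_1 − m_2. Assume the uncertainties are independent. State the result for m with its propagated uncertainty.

Sums and differences: (δm)² = Σ (cᵢ δxᵢ)².
  (δm_1)² = 135;  (δm_2)² = 19.9
δm = √(154) = 12.4 g
m = 104.0 g.

104.0 ± 12.4 g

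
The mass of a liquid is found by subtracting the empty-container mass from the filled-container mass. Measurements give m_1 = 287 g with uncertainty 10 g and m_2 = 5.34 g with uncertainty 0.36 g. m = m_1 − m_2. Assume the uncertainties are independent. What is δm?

10.0 g

Absolute uncertainties add in quadrature for a linear combination:
  (δm_1)² = 100;  (δm_2)² = 0.130
δm = √(100) = 10.0 g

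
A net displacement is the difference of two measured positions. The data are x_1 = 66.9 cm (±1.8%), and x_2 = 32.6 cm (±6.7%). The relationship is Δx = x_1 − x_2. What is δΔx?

Sums and differences: (δΔx)² = Σ (cᵢ δxᵢ)².
  (δx_1)² = 1.45;  (δx_2)² = 4.77
δΔx = √(6.22) = 2.49 cm

2.49 cm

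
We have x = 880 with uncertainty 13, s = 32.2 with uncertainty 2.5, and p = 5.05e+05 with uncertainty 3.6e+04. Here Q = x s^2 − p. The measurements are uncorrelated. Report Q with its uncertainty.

(4.07 ± 1.47) × 10^5

Let w = x·s^2 = 9.12e+05. δw/w = √((1·δx/x)² + (2·δs/s)²) = √(0.000218 + 0.0241) = 0.156, so δw = 1.42e+05.
Q = w − p: δQ = √(δw² + δp²) = √(2.03e+10 + 1.3e+09) = 1.47e+05
Q = 4.07e+05.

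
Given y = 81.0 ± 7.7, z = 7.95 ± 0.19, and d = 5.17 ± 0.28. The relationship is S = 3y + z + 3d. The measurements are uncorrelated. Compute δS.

Each term contributes (cᵢ δxᵢ)² to (δS)²:
  (3·δy)² = 534;  (δz)² = 0.0361;  (3·δd)² = 0.706
δS = √(534) = 23.1

23.1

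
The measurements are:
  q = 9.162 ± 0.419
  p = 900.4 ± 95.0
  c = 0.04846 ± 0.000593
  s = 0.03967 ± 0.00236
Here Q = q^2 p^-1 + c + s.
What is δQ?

0.0132

Let w = q^2·p^-1 = 0.09323. δw/w = √((2·δq/q)² + (-1·δp/p)²) = √(0.00837 + 0.0111) = 0.140, so δw = 0.0130.
Q = w + c + s: δQ = √(δw² + δc² + δs²) = √(0.000169 + 3.52e-07 + 5.57e-06) = 0.0132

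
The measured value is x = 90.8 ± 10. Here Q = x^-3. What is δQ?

4.41e-07

Q ∝ x^-3, so δQ/Q = |-3| · δx/x = 3 × 0.110 = 0.330.
Q = 1.34e-06, so δQ = 0.330 × 1.34e-06 = 4.41e-07.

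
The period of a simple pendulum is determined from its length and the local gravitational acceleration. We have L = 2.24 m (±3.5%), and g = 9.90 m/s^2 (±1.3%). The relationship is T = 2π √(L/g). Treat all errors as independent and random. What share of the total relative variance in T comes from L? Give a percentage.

(δT/T)² = (½·δL/L)² + (−½·δg/g)²
  L term: (0.5×0.0350)² = 0.000306
  g term: (-0.5×0.0130)² = 4.23e-05
Total = 0.000349. Share from L = 0.000306/0.000349 = 0.879.

87.9%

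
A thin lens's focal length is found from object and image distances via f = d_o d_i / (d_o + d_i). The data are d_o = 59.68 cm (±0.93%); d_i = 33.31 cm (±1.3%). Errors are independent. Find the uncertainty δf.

0.192 cm

∂f/∂d_o = (d_i/(d_o+d_i))² = 0.128;  ∂f/∂d_i = (d_o/(d_o+d_i))² = 0.412
δf = √((∂f/∂d_o · δd_o)² + (∂f/∂d_i · δd_i)²) = √(0.00507 + 0.0318) = 0.192 cm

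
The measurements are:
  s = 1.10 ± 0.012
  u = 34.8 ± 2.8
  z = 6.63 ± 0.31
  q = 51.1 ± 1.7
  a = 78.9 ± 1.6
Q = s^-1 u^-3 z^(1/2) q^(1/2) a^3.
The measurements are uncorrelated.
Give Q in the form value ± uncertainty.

195 ± 48.9

Q is a product of powers, so relative uncertainties combine in quadrature:
  (-1·δs/s)² = (-1×0.0109)² = 0.000119;  (-3·δu/u)² = (-3×0.0805)² = 0.0583;  (½·δz/z)² = (0.5×0.0468)² = 0.000547;  (½·δq/q)² = (0.5×0.0333)² = 0.000277;  (3·δa/a)² = (3×0.0203)² = 0.00370
δQ/Q = √(0.0629) = 0.251
Q = 195, so δQ = 0.251 × 195 = 48.9.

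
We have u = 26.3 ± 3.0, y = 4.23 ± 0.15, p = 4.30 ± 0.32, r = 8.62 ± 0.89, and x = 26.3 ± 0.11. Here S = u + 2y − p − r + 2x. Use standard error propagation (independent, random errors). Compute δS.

Absolute uncertainties add in quadrature for a linear combination:
  (δu)² = 9.00;  (2·δy)² = 0.0900;  (δp)² = 0.102;  (δr)² = 0.792;  (2·δx)² = 0.0484
δS = √(10.0) = 3.17

3.17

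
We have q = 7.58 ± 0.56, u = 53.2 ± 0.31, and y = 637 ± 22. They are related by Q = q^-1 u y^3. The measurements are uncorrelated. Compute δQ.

For a monomial Q ∝ q^-1, u, y^3, fractional errors add in quadrature:
  (-1·δq/q)² = (-1×0.0739)² = 0.00546;  (1·δu/u)² = (1×0.00583)² = 3.4e-05;  (3·δy/y)² = (3×0.0345)² = 0.0107
δQ/Q = √(0.0162) = 0.127
Q = 1.81e+09, so δQ = 0.127 × 1.81e+09 = 2.31e+08.

2.31e+08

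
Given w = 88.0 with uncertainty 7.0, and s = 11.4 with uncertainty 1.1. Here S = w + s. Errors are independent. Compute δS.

7.09

Sums and differences: (δS)² = Σ (cᵢ δxᵢ)².
  (δw)² = 49.0;  (δs)² = 1.21
δS = √(50.2) = 7.09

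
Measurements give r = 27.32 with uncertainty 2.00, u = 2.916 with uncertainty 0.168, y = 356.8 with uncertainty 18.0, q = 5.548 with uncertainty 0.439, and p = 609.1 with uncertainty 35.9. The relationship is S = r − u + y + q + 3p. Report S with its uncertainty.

2214 ± 109

Absolute uncertainties add in quadrature for a linear combination:
  (δr)² = 4.00;  (δu)² = 0.0282;  (δy)² = 324;  (δq)² = 0.193;  (3·δp)² = 11600
δS = √(11900) = 109
S = 2214.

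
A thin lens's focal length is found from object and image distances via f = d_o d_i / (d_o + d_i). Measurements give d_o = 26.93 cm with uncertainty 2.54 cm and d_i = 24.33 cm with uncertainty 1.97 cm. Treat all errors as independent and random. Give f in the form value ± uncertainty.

∂f/∂d_o = (d_i/(d_o+d_i))² = 0.225;  ∂f/∂d_i = (d_o/(d_o+d_i))² = 0.276
δf = √((∂f/∂d_o · δd_o)² + (∂f/∂d_i · δd_i)²) = √(0.327 + 0.296) = 0.789 cm
f = 12.78 cm.

12.78 ± 0.789 cm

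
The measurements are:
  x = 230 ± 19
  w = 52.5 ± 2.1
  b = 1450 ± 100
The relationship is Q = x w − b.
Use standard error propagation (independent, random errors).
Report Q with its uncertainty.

Let p = x·w = 12100. δp/p = √((1·δx/x)² + (1·δw/w)²) = √(0.00682 + 0.00160) = 0.0918, so δp = 1110.
Q = p − b: δQ = √(δp² + δb²) = √(1.23e+06 + 10000) = 1110
Q = 10600.

10600 ± 1110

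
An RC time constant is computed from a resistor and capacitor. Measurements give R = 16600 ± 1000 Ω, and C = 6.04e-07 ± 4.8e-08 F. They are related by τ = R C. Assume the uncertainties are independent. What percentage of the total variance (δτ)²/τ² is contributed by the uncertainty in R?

36.5%

(δτ/τ)² = (1·δR/R)² + (1·δC/C)²
  R term: (1×0.0602)² = 0.00363
  C term: (1×0.0795)² = 0.00632
Total = 0.00994. Share from R = 0.00363/0.00994 = 0.365.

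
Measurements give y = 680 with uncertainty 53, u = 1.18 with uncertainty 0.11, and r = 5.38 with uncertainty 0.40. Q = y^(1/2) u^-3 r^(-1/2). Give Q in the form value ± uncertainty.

6.84 ± 1.95

For a monomial Q ∝ y^(1/2), u^-3, r^(-1/2), fractional errors add in quadrature:
  (½·δy/y)² = (0.5×0.0779)² = 0.00152;  (-3·δu/u)² = (-3×0.0932)² = 0.0782;  (−½·δr/r)² = (-0.5×0.0743)² = 0.00138
δQ/Q = √(0.0811) = 0.285
Q = 6.84, so δQ = 0.285 × 6.84 = 1.95.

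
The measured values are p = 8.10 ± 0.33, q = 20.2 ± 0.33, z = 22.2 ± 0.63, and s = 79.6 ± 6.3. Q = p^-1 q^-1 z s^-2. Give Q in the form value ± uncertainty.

Products/powers → add relative errors in quadrature, weighted by exponent:
  (-1·δp/p)² = (-1×0.0407)² = 0.00166;  (-1·δq/q)² = (-1×0.0163)² = 0.000267;  (1·δz/z)² = (1×0.0284)² = 0.000805;  (-2·δs/s)² = (-2×0.0791)² = 0.0251
δQ/Q = √(0.0278) = 0.167
Q = 2.14e-05, so δQ = 0.167 × 2.14e-05 = 3.57e-06.

(2.14 ± 0.357) × 10^-5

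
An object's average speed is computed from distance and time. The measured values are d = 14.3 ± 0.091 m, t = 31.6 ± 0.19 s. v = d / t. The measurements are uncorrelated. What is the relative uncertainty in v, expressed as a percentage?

0.875%

v is a product of powers, so relative uncertainties combine in quadrature:
  (1·δd/d)² = (1×0.00636)² = 4.05e-05;  (-1·δt/t)² = (-1×0.00601)² = 3.62e-05
δv/v = √(7.66e-05) = 0.00875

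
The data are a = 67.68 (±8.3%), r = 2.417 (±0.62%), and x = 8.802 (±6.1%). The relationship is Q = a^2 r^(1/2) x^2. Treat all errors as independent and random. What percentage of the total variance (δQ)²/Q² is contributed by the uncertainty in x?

35.1%

(δQ/Q)² = (2·δa/a)² + (½·δr/r)² + (2·δx/x)²
  a term: (2×0.0830)² = 0.0276
  r term: (0.5×0.00620)² = 9.61e-06
  x term: (2×0.0610)² = 0.0149
Total = 0.0424. Share from x = 0.0149/0.0424 = 0.351.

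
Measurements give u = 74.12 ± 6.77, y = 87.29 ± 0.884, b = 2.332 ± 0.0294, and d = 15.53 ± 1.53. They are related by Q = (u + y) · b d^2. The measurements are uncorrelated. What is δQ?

18300

Let w = u + y = 161.4. δw = √(δu² + δy²) = √(45.8 + 0.781) = 6.83, so δw/w = 0.0423.
Q is then a monomial in w, b, d:
δQ/Q = √((δw/w)² + (1·δb/b)² + (2·δd/d)²) = √(0.00179 + 0.000159 + 0.0388) = 0.202
Q = 90780, so δQ = 0.202 × 90780 = 18300.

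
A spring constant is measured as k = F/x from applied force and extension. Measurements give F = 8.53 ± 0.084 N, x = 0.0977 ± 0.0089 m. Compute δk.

Since k is a product/quotient, work with relative uncertainties:
  (1·δF/F)² = (1×0.00985)² = 9.7e-05;  (-1·δx/x)² = (-1×0.0911)² = 0.00830
δk/k = √(0.00840) = 0.0916
k = 87.3 N/m, so δk = 0.0916 × 87.3 = 8.00 N/m.

8.00 N/m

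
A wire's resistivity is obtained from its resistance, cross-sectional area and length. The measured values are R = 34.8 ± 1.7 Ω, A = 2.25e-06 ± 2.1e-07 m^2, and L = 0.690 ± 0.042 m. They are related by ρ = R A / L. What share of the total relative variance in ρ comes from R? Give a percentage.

16.1%

(δρ/ρ)² = (1·δR/R)² + (1·δA/A)² + (-1·δL/L)²
  R term: (1×0.0489)² = 0.00239
  A term: (1×0.0933)² = 0.00871
  L term: (-1×0.0609)² = 0.00371
Total = 0.0148. Share from R = 0.00239/0.0148 = 0.161.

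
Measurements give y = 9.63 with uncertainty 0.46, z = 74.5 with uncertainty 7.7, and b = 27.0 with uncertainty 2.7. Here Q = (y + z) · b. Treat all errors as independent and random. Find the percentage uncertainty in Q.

13.6%

Let u = y + z = 84.1. δu = √(δy² + δz²) = √(0.212 + 59.3) = 7.71, so δu/u = 0.0917.
Q is then a monomial in u, b:
δQ/Q = √((δu/u)² + (1·δb/b)²) = √(0.00841 + 0.0100) = 0.136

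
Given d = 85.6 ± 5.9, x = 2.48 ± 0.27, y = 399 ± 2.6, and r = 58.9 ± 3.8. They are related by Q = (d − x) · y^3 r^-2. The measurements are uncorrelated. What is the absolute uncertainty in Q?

Let u = d − x = 83.1. δu = √(δd² + δx²) = √(34.8 + 0.0729) = 5.91, so δu/u = 0.0711.
Q is then a monomial in u, y, r:
δQ/Q = √((δu/u)² + (3·δy/y)² + (-2·δr/r)²) = √(0.00505 + 0.000382 + 0.0166) = 0.149
Q = 1.52e+06, so δQ = 0.149 × 1.52e+06 = 2.26e+05.

2.26e+05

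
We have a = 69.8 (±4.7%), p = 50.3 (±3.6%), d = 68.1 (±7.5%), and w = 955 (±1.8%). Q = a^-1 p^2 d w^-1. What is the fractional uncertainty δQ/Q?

0.116

Q is a product of powers, so relative uncertainties combine in quadrature:
  (-1·δa/a)² = (-1×0.0470)² = 0.00221;  (2·δp/p)² = (2×0.0360)² = 0.00518;  (1·δd/d)² = (1×0.0750)² = 0.00562;  (-1·δw/w)² = (-1×0.0180)² = 0.000324
δQ/Q = √(0.0133) = 0.116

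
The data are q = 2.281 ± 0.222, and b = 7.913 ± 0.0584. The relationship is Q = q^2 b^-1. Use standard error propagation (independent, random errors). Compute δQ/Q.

0.195

Each factor contributes (exponent × relative error)² to (δQ/Q)²:
  (2·δq/q)² = (2×0.0973)² = 0.0379;  (-1·δb/b)² = (-1×0.00738)² = 5.45e-05
δQ/Q = √(0.0379) = 0.195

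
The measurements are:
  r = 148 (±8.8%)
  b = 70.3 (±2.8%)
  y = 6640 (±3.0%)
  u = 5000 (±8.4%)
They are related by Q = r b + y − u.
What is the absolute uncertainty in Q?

1070

Let p = r·b = 10400. δp/p = √((1·δr/r)² + (1·δb/b)²) = √(0.00774 + 0.000784) = 0.0923, so δp = 961.
Q = p + y − u: δQ = √(δp² + δy² + δu²) = √(9.23e+05 + 39700 + 1.76e+05) = 1070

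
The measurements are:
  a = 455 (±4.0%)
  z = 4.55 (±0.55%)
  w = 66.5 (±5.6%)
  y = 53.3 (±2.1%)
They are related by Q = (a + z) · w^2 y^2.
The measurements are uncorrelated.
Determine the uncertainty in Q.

Let u = a + z = 460. δu = √(δa² + δz²) = √(331 + 0.000626) = 18.2, so δu/u = 0.0396.
Q is then a monomial in u, w, y:
δQ/Q = √((δu/u)² + (2·δw/w)² + (2·δy/y)²) = √(0.00157 + 0.0125 + 0.00176) = 0.126
Q = 5.77e+09, so δQ = 0.126 × 5.77e+09 = 7.27e+08.

7.27e+08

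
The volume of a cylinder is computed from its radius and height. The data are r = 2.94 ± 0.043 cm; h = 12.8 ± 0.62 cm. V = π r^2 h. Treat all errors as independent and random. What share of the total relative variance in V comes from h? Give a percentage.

73.3%

(δV/V)² = (2·δr/r)² + (1·δh/h)²
  r term: (2×0.0146)² = 0.000856
  h term: (1×0.0484)² = 0.00235
Total = 0.00320. Share from h = 0.00235/0.00320 = 0.733.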